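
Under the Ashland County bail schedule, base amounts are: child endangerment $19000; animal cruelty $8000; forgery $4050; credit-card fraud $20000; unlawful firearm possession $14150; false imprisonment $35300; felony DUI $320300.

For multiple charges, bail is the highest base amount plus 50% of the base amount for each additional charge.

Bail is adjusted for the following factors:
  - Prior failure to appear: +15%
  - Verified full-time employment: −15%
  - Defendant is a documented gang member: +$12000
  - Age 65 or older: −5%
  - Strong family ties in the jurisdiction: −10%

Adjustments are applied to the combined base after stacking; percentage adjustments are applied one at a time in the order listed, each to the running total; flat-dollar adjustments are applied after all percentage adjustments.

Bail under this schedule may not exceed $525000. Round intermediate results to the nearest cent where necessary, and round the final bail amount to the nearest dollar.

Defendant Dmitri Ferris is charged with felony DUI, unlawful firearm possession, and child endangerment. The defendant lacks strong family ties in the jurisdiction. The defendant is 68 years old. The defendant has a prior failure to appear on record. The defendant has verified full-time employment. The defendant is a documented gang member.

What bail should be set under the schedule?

$324831

Base amounts from the schedule: felony DUI $320300; unlawful firearm possession $14150; child endangerment $19000.
Stacking rule: highest base plus 50% of each additional charge. Highest is felony DUI at $320300. Additional: $14150 × 50% = $7075; $19000 × 50% = $9500. Combined base = $320300 + $16575 = $336875.
Prior failure to appear (+15%): $336875 × 1.15 = $387406.25.
Verified full-time employment (−15%): $387406.25 × 0.85 = $329295.31.
Age 65 or older (−5%): $329295.31 × 0.95 = $312830.54.
Defendant is a documented gang member (+$12000 flat): $312830.54 + $12000 = $324830.54.
$324830.54 is within the $525000 maximum.
Rounded to the nearest dollar: $324831.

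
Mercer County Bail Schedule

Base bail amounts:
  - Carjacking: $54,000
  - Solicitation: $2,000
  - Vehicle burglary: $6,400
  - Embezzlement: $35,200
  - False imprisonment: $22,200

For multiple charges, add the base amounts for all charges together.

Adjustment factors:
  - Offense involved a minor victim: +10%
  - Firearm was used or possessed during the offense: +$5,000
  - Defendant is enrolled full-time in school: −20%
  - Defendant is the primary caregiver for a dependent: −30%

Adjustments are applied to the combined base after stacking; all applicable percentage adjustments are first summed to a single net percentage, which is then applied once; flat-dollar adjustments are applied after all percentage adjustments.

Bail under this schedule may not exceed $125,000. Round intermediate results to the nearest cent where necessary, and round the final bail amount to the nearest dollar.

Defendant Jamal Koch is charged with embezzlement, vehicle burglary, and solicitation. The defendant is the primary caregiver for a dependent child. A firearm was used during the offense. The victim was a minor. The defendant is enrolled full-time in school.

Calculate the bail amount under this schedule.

Base amounts from the schedule: embezzlement $35,200; vehicle burglary $6,400; solicitation $2,000.
Stacking rule: sum of all bases. $35,200 + $6,400 + $2,000 = $43,600.
Net percentage adjustment: +10% −20% −30% = −40%. $43,600 × 0.6 = $26,160.
Firearm was used or possessed during the offense (+$5,000 flat): $26,160 + $5,000 = $31,160.
$31,160 is within the $125,000 maximum.

$31,160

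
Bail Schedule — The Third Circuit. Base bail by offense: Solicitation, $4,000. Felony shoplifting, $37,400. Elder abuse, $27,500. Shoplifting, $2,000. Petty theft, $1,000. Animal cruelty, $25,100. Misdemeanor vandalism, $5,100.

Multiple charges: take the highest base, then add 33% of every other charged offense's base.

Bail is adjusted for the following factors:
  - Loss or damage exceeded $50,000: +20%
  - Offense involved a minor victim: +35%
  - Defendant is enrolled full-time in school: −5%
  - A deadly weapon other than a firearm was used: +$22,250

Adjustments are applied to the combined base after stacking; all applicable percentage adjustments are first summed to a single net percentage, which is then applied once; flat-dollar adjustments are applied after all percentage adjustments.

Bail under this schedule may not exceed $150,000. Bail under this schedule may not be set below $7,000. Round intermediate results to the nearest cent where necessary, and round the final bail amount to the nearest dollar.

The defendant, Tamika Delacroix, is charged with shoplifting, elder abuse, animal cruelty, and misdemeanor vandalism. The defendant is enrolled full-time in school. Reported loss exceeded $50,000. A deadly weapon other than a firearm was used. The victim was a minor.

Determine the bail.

Base amounts from the schedule: shoplifting $2,000; elder abuse $27,500; animal cruelty $25,100; misdemeanor vandalism $5,100.
Stacking rule: highest base plus 33% of each additional charge. Highest is elder abuse at $27,500. Additional: $2,000 × 33% = $660; $25,100 × 33% = $8,283; $5,100 × 33% = $1,683. Combined base = $27,500 + $10,626 = $38,126.
Net percentage adjustment: +20% +35% −5% = +50%. $38,126 × 1.5 = $57,189.
A deadly weapon other than a firearm was used (+$22,250 flat): $57,189 + $22,250 = $79,439.
$79,439 is within the $150,000 maximum.
$79,439 is at or above the $7,000 minimum.

$79,439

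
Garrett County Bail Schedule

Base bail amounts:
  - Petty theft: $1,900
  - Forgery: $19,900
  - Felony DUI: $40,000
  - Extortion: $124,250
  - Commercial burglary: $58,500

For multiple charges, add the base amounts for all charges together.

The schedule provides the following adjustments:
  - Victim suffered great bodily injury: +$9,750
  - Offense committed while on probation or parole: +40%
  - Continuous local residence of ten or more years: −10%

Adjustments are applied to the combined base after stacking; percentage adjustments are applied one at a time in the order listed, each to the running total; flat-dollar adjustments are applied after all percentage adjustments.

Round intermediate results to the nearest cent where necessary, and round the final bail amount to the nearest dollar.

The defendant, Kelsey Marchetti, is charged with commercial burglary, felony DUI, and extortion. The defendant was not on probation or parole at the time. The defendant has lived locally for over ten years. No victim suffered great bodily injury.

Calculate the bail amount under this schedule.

Base amounts from the schedule: commercial burglary $58,500; felony DUI $40,000; extortion $124,250.
Stacking rule: sum of all bases. $58,500 + $40,000 + $124,250 = $222,750.
Continuous local residence of ten or more years (−10%): $222,750 × 0.9 = $200,475.

$200,475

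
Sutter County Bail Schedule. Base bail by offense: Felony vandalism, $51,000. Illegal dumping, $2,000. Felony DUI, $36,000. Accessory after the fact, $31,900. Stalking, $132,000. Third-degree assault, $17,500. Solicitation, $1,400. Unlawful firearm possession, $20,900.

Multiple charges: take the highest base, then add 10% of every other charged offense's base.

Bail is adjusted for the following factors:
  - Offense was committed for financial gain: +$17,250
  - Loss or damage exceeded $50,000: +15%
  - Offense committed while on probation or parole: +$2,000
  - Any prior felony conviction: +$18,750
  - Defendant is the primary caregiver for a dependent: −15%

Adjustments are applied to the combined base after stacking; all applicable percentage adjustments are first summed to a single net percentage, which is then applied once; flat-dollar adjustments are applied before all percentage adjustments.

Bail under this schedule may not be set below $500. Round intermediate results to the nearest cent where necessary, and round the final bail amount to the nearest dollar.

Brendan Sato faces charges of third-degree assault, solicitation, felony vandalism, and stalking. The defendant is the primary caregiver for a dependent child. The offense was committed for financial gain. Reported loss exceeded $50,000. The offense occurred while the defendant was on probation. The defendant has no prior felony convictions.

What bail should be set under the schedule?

Base amounts from the schedule: third-degree assault $17,500; solicitation $1,400; felony vandalism $51,000; stalking $132,000.
Stacking rule: highest base plus 10% of each additional charge. Highest is stalking at $132,000. Additional: $17,500 × 10% = $1,750; $1,400 × 10% = $140; $51,000 × 10% = $5,100. Combined base = $132,000 + $6,990 = $138,990.
Offense was committed for financial gain (+$17,250 flat): $138,990 + $17,250 = $156,240.
Offense committed while on probation or parole (+$2,000 flat): $156,240 + $2,000 = $158,240.
Net percentage adjustment: +15% −15% = +0%. $158,240 × 1 = $158,240.
$158,240 is at or above the $500 minimum.

$158,240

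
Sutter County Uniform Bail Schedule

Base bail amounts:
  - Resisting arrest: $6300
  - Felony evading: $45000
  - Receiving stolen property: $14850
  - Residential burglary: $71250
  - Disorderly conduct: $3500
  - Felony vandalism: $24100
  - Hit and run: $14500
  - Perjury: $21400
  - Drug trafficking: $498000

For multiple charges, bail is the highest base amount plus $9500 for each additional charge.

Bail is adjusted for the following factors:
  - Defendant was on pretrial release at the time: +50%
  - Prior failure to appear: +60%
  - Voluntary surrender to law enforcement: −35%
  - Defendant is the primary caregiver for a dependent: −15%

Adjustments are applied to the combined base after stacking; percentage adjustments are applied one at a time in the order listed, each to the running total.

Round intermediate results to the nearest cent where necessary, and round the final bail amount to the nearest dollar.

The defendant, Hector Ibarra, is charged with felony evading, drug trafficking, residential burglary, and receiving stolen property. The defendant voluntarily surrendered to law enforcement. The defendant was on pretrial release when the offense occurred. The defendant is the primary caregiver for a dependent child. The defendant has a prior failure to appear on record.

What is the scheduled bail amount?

$698139

Base amounts from the schedule: felony evading $45000; drug trafficking $498000; residential burglary $71250; receiving stolen property $14850.
Stacking rule: highest base plus $9500 per additional charge. Highest is drug trafficking at $498000; 3 additional charges → +$28500. Combined base = $526500.
Defendant was on pretrial release at the time (+50%): $526500 × 1.5 = $789750.
Prior failure to appear (+60%): $789750 × 1.6 = $1263600.
Voluntary surrender to law enforcement (−35%): $1263600 × 0.65 = $821340.
Defendant is the primary caregiver for a dependent (−15%): $821340 × 0.85 = $698139.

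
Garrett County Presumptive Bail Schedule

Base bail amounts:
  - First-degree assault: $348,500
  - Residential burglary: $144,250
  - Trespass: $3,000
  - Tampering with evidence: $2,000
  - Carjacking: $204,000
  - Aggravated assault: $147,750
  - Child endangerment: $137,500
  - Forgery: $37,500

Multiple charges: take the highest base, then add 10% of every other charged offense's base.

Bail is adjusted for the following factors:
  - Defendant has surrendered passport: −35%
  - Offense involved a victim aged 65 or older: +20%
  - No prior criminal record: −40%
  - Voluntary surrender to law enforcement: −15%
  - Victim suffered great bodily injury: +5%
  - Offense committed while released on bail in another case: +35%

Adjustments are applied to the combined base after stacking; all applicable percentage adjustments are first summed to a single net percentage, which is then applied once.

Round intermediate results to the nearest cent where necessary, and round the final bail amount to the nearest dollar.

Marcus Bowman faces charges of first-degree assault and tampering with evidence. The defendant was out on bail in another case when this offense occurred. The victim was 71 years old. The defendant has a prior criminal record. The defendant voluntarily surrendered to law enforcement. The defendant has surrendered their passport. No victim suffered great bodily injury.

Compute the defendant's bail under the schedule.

$366,135

Base amounts from the schedule: first-degree assault $348,500; tampering with evidence $2,000.
Stacking rule: highest base plus 10% of each additional charge. Highest is first-degree assault at $348,500. Additional: $2,000 × 10% = $200. Combined base = $348,500 + $200 = $348,700.
Net percentage adjustment: −35% +20% −15% +35% = +5%. $348,700 × 1.05 = $366,135.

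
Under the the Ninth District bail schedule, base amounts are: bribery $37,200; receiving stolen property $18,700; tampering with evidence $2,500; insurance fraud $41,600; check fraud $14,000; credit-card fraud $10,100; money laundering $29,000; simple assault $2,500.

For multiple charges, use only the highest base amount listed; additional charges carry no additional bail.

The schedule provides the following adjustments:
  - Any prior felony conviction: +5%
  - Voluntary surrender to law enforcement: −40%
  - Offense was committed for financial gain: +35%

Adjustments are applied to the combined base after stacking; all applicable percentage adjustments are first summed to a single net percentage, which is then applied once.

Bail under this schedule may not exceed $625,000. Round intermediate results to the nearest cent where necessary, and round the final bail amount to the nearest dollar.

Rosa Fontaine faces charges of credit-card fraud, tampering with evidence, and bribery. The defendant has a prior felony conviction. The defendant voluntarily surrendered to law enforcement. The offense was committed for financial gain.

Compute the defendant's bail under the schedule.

$37,200

Base amounts from the schedule: credit-card fraud $10,100; tampering with evidence $2,500; bribery $37,200.
Stacking rule: use the highest base only. Highest is bribery at $37,200. Combined base = $37,200.
Net percentage adjustment: +5% −40% +35% = +0%. $37,200 × 1 = $37,200.
$37,200 is within the $625,000 maximum.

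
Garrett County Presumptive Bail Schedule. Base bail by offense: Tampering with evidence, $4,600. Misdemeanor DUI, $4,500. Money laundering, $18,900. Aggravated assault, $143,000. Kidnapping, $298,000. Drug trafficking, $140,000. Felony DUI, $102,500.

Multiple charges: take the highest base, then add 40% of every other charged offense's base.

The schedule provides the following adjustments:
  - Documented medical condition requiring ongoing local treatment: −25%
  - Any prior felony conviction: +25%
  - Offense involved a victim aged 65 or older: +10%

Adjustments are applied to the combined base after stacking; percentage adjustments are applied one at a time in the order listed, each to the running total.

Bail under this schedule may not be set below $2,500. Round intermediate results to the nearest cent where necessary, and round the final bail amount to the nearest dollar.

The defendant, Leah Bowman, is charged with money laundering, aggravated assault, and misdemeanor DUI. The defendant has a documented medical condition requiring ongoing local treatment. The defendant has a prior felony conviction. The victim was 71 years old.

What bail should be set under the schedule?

Base amounts from the schedule: money laundering $18,900; aggravated assault $143,000; misdemeanor DUI $4,500.
Stacking rule: highest base plus 40% of each additional charge. Highest is aggravated assault at $143,000. Additional: $18,900 × 40% = $7,560; $4,500 × 40% = $1,800. Combined base = $143,000 + $9,360 = $152,360.
Documented medical condition requiring ongoing local treatment (−25%): $152,360 × 0.75 = $114,270.
Any prior felony conviction (+25%): $114,270 × 1.25 = $142,837.50.
Offense involved a victim aged 65 or older (+10%): $142,837.50 × 1.1 = $157,121.25.
$157,121.25 is at or above the $2,500 minimum.
Rounded to the nearest dollar: $157,121.

$157,121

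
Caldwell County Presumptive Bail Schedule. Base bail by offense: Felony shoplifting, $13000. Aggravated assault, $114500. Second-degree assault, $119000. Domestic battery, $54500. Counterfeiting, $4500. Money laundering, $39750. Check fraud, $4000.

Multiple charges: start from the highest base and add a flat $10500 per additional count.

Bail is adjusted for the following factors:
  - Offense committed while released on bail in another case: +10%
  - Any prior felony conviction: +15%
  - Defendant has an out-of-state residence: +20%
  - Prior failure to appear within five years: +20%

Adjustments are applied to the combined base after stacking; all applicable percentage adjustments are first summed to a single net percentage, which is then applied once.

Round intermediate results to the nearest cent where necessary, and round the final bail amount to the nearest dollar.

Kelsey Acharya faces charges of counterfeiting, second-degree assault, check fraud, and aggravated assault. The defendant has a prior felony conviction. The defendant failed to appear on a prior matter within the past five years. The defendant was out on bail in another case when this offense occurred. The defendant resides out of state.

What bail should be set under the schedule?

$248325

Base amounts from the schedule: counterfeiting $4500; second-degree assault $119000; check fraud $4000; aggravated assault $114500.
Stacking rule: highest base plus $10500 per additional charge. Highest is second-degree assault at $119000; 3 additional charges → +$31500. Combined base = $150500.
Net percentage adjustment: +10% +15% +20% +20% = +65%. $150500 × 1.65 = $248325.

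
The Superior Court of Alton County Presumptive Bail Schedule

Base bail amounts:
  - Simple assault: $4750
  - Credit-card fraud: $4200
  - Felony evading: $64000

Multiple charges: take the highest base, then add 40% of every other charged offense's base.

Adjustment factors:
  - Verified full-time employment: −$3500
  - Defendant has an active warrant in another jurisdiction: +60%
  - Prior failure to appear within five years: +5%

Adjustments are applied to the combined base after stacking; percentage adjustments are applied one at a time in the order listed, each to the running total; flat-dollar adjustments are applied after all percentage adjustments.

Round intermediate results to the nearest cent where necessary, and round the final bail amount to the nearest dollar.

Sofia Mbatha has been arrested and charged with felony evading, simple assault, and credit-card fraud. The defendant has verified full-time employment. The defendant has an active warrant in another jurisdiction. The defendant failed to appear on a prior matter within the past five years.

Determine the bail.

$110034

Base amounts from the schedule: felony evading $64000; simple assault $4750; credit-card fraud $4200.
Stacking rule: highest base plus 40% of each additional charge. Highest is felony evading at $64000. Additional: $4750 × 40% = $1900; $4200 × 40% = $1680. Combined base = $64000 + $3580 = $67580.
Defendant has an active warrant in another jurisdiction (+60%): $67580 × 1.6 = $108128.
Prior failure to appear within five years (+5%): $108128 × 1.05 = $113534.40.
Verified full-time employment (−$3500 flat): $113534.40 − $3500 = $110034.40.
Rounded to the nearest dollar: $110034.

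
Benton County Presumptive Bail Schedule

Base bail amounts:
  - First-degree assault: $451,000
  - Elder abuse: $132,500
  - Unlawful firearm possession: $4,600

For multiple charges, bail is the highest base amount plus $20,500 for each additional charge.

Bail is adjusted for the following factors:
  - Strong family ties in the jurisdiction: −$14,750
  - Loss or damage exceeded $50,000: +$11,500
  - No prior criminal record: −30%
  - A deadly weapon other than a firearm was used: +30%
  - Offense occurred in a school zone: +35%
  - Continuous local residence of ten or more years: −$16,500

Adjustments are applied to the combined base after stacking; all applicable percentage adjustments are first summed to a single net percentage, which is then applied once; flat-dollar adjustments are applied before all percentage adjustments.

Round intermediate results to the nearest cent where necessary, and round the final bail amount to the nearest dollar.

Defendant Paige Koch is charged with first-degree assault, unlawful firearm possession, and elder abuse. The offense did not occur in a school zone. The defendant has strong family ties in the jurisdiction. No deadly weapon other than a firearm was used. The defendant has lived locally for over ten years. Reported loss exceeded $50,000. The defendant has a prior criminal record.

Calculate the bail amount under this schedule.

Base amounts from the schedule: first-degree assault $451,000; unlawful firearm possession $4,600; elder abuse $132,500.
Stacking rule: highest base plus $20,500 per additional charge. Highest is first-degree assault at $451,000; 2 additional charges → +$41,000. Combined base = $492,000.
Strong family ties in the jurisdiction (−$14,750 flat): $492,000 − $14,750 = $477,250.
Loss or damage exceeded $50,000 (+$11,500 flat): $477,250 + $11,500 = $488,750.
Continuous local residence of ten or more years (−$16,500 flat): $488,750 − $16,500 = $472,250.

$472,250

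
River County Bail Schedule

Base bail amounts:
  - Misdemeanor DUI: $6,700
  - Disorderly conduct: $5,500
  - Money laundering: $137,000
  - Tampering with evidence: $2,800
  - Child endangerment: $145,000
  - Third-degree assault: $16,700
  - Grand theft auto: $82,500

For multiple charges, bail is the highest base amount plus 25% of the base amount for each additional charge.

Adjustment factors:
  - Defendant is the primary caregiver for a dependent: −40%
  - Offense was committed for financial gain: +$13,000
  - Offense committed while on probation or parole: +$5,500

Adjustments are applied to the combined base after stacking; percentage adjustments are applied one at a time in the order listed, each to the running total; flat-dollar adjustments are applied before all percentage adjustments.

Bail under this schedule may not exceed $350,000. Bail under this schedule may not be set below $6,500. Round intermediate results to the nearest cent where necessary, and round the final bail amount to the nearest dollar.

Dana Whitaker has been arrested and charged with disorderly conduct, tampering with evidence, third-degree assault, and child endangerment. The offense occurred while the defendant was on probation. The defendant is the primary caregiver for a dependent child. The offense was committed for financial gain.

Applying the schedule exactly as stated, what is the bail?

Base amounts from the schedule: disorderly conduct $5,500; tampering with evidence $2,800; third-degree assault $16,700; child endangerment $145,000.
Stacking rule: highest base plus 25% of each additional charge. Highest is child endangerment at $145,000. Additional: $5,500 × 25% = $1,375; $2,800 × 25% = $700; $16,700 × 25% = $4,175. Combined base = $145,000 + $6,250 = $151,250.
Offense was committed for financial gain (+$13,000 flat): $151,250 + $13,000 = $164,250.
Offense committed while on probation or parole (+$5,500 flat): $164,250 + $5,500 = $169,750.
Defendant is the primary caregiver for a dependent (−40%): $169,750 × 0.6 = $101,850.
$101,850 is within the $350,000 maximum.
$101,850 is at or above the $6,500 minimum.

$101,850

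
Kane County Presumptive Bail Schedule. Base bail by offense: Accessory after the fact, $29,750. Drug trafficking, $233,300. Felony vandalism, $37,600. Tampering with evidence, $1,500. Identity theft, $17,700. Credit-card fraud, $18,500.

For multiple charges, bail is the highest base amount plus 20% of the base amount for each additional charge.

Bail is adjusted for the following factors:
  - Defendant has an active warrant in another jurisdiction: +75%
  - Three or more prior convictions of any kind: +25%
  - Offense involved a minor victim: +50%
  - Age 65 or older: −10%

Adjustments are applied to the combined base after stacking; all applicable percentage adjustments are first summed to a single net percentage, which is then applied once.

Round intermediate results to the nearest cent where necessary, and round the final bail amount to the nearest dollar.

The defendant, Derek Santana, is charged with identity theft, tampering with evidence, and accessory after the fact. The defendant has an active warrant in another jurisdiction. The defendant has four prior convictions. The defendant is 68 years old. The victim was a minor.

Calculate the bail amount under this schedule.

Base amounts from the schedule: identity theft $17,700; tampering with evidence $1,500; accessory after the fact $29,750.
Stacking rule: highest base plus 20% of each additional charge. Highest is accessory after the fact at $29,750. Additional: $17,700 × 20% = $3,540; $1,500 × 20% = $300. Combined base = $29,750 + $3,840 = $33,590.
Net percentage adjustment: +75% +25% +50% −10% = +140%. $33,590 × 2.4 = $80,616.

$80,616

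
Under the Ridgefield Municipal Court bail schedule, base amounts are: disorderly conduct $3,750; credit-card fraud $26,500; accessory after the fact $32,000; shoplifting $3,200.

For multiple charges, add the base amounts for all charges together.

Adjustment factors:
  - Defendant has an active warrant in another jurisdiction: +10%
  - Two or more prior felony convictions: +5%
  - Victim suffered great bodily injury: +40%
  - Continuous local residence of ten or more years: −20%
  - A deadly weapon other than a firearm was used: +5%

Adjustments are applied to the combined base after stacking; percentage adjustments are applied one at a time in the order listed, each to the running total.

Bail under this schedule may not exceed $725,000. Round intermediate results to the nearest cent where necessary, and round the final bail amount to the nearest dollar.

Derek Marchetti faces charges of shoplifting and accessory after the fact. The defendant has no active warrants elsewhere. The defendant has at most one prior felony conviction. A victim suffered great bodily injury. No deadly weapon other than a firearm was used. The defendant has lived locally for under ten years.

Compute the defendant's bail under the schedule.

Base amounts from the schedule: shoplifting $3,200; accessory after the fact $32,000.
Stacking rule: sum of all bases. $3,200 + $32,000 = $35,200.
Victim suffered great bodily injury (+40%): $35,200 × 1.4 = $49,280.
$49,280 is within the $725,000 maximum.

$49,280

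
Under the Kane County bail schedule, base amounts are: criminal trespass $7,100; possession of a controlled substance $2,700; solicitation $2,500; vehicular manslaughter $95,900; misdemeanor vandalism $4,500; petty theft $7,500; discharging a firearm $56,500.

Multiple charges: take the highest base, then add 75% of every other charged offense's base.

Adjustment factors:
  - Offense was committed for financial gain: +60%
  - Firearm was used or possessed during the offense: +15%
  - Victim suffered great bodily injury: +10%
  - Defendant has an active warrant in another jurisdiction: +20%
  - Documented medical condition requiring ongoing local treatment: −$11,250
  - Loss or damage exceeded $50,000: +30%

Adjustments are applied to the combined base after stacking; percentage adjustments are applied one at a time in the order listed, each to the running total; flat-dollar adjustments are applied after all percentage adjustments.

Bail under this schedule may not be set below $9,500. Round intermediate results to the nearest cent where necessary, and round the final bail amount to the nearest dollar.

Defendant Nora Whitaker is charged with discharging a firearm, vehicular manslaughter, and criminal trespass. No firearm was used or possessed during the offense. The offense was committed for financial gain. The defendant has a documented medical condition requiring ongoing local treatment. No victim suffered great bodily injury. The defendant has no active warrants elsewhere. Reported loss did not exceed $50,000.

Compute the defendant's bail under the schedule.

Base amounts from the schedule: discharging a firearm $56,500; vehicular manslaughter $95,900; criminal trespass $7,100.
Stacking rule: highest base plus 75% of each additional charge. Highest is vehicular manslaughter at $95,900. Additional: $56,500 × 75% = $42,375; $7,100 × 75% = $5,325. Combined base = $95,900 + $47,700 = $143,600.
Offense was committed for financial gain (+60%): $143,600 × 1.6 = $229,760.
Documented medical condition requiring ongoing local treatment (−$11,250 flat): $229,760 − $11,250 = $218,510.
$218,510 is at or above the $9,500 minimum.

$218,510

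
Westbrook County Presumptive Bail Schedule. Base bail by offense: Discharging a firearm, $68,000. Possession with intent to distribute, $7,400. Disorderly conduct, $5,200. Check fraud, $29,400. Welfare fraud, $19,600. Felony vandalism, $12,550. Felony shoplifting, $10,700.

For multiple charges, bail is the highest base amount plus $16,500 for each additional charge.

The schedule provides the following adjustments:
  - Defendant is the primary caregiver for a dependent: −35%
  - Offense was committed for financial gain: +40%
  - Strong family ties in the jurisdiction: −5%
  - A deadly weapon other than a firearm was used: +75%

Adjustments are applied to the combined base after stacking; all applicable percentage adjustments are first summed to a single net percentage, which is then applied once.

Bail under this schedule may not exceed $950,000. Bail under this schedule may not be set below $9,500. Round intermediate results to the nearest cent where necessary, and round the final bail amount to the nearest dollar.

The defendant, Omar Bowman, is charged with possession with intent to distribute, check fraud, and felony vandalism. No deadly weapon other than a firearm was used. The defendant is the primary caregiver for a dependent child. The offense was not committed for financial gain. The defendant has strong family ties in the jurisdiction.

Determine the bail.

$37,440

Base amounts from the schedule: possession with intent to distribute $7,400; check fraud $29,400; felony vandalism $12,550.
Stacking rule: highest base plus $16,500 per additional charge. Highest is check fraud at $29,400; 2 additional charges → +$33,000. Combined base = $62,400.
Net percentage adjustment: −35% −5% = −40%. $62,400 × 0.6 = $37,440.
$37,440 is within the $950,000 maximum.
$37,440 is at or above the $9,500 minimum.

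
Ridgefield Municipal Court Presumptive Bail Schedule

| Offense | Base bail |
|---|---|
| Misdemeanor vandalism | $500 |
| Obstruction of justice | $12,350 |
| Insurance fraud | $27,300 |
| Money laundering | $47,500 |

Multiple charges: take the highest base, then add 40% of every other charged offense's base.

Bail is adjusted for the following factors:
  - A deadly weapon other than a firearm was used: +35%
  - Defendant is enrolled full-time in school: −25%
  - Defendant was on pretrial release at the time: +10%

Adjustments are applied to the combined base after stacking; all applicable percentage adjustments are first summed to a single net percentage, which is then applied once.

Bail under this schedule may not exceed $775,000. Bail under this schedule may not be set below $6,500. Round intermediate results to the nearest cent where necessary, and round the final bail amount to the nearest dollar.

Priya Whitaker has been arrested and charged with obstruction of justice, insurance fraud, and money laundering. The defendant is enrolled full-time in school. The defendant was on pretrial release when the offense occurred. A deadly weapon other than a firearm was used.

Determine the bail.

$76,032

Base amounts from the schedule: obstruction of justice $12,350; insurance fraud $27,300; money laundering $47,500.
Stacking rule: highest base plus 40% of each additional charge. Highest is money laundering at $47,500. Additional: $12,350 × 40% = $4,940; $27,300 × 40% = $10,920. Combined base = $47,500 + $15,860 = $63,360.
Net percentage adjustment: +35% −25% +10% = +20%. $63,360 × 1.2 = $76,032.
$76,032 is within the $775,000 maximum.
$76,032 is at or above the $6,500 minimum.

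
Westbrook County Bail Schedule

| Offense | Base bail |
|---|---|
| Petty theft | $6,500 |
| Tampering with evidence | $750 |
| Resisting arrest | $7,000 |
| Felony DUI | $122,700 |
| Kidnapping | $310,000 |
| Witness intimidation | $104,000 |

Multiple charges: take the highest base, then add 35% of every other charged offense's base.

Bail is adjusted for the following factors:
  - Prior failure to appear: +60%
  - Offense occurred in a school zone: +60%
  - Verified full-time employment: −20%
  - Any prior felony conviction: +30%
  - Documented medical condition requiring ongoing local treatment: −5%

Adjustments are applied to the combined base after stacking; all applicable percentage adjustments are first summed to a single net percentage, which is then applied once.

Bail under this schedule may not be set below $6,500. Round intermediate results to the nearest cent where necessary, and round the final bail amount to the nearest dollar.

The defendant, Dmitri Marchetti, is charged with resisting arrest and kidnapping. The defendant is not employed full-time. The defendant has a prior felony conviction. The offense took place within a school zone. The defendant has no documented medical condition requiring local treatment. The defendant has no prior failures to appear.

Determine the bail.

$593,655

Base amounts from the schedule: resisting arrest $7,000; kidnapping $310,000.
Stacking rule: highest base plus 35% of each additional charge. Highest is kidnapping at $310,000. Additional: $7,000 × 35% = $2,450. Combined base = $310,000 + $2,450 = $312,450.
Net percentage adjustment: +60% +30% = +90%. $312,450 × 1.9 = $593,655.
$593,655 is at or above the $6,500 minimum.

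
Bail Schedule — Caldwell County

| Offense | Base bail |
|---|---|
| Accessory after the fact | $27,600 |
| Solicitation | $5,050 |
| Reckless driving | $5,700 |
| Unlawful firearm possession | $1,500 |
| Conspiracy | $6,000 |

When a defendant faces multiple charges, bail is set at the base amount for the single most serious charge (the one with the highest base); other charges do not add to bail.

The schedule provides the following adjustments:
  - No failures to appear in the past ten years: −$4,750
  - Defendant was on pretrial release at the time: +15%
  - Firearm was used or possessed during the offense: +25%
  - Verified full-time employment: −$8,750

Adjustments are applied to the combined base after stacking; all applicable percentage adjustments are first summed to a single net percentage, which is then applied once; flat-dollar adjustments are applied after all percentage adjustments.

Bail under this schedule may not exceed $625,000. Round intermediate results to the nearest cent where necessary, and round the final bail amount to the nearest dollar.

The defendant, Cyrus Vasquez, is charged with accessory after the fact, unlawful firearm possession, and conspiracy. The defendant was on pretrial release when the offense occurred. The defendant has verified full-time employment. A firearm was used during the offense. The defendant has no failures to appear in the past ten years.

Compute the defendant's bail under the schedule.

$25,140

Base amounts from the schedule: accessory after the fact $27,600; unlawful firearm possession $1,500; conspiracy $6,000.
Stacking rule: use the highest base only. Highest is accessory after the fact at $27,600. Combined base = $27,600.
Net percentage adjustment: +15% +25% = +40%. $27,600 × 1.4 = $38,640.
No failures to appear in the past ten years (−$4,750 flat): $38,640 − $4,750 = $33,890.
Verified full-time employment (−$8,750 flat): $33,890 − $8,750 = $25,140.
$25,140 is within the $625,000 maximum.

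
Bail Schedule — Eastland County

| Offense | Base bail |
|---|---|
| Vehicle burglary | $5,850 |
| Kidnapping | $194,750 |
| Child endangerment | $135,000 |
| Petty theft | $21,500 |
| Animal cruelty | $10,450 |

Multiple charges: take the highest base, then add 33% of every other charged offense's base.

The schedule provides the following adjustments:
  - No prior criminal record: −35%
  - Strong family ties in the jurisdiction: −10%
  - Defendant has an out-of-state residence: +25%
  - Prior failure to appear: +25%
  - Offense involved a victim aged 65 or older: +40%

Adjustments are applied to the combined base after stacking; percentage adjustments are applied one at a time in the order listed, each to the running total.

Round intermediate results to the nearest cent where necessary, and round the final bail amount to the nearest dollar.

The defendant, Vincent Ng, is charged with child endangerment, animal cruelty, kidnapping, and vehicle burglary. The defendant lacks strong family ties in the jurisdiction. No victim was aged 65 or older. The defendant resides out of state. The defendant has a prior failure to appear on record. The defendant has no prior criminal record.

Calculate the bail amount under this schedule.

$248,502

Base amounts from the schedule: child endangerment $135,000; animal cruelty $10,450; kidnapping $194,750; vehicle burglary $5,850.
Stacking rule: highest base plus 33% of each additional charge. Highest is kidnapping at $194,750. Additional: $135,000 × 33% = $44,550; $10,450 × 33% = $3,448.50; $5,850 × 33% = $1,930.50. Combined base = $194,750 + $49,929 = $244,679.
No prior criminal record (−35%): $244,679 × 0.65 = $159,041.35.
Defendant has an out-of-state residence (+25%): $159,041.35 × 1.25 = $198,801.69.
Prior failure to appear (+25%): $198,801.69 × 1.25 = $248,502.11.
Rounded to the nearest dollar: $248,502.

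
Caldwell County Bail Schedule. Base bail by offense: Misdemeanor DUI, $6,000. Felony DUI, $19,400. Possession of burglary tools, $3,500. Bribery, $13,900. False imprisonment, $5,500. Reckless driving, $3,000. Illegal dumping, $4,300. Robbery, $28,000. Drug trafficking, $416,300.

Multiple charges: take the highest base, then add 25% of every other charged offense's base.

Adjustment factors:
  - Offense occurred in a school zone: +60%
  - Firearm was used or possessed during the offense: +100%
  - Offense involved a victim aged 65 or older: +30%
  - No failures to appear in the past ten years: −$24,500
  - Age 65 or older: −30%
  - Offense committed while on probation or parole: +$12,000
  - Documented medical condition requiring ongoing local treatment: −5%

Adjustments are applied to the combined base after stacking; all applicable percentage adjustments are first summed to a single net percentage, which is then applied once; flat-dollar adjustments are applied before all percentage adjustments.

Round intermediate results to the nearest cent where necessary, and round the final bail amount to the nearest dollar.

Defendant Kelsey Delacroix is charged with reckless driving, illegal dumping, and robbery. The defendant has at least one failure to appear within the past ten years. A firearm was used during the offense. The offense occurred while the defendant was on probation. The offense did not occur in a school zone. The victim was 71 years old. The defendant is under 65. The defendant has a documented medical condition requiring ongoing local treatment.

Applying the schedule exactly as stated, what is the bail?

Base amounts from the schedule: reckless driving $3,000; illegal dumping $4,300; robbery $28,000.
Stacking rule: highest base plus 25% of each additional charge. Highest is robbery at $28,000. Additional: $3,000 × 25% = $750; $4,300 × 25% = $1,075. Combined base = $28,000 + $1,825 = $29,825.
Offense committed while on probation or parole (+$12,000 flat): $29,825 + $12,000 = $41,825.
Net percentage adjustment: +100% +30% −5% = +125%. $41,825 × 2.25 = $94,106.25.
Rounded to the nearest dollar: $94,106.

$94,106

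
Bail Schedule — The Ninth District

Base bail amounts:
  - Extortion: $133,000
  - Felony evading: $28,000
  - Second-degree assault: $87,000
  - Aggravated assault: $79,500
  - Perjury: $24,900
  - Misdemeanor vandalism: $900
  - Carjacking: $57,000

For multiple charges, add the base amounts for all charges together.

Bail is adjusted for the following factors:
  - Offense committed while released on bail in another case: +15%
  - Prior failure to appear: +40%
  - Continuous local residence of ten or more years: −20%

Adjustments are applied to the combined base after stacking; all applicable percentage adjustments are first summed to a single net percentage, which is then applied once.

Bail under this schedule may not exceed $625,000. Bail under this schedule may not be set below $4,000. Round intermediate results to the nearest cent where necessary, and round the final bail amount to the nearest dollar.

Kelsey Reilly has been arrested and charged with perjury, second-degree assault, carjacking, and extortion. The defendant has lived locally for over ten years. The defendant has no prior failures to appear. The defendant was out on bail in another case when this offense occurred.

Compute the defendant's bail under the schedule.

Base amounts from the schedule: perjury $24,900; second-degree assault $87,000; carjacking $57,000; extortion $133,000.
Stacking rule: sum of all bases. $24,900 + $87,000 + $57,000 + $133,000 = $301,900.
Net percentage adjustment: +15% −20% = −5%. $301,900 × 0.95 = $286,805.
$286,805 is within the $625,000 maximum.
$286,805 is at or above the $4,000 minimum.

$286,805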